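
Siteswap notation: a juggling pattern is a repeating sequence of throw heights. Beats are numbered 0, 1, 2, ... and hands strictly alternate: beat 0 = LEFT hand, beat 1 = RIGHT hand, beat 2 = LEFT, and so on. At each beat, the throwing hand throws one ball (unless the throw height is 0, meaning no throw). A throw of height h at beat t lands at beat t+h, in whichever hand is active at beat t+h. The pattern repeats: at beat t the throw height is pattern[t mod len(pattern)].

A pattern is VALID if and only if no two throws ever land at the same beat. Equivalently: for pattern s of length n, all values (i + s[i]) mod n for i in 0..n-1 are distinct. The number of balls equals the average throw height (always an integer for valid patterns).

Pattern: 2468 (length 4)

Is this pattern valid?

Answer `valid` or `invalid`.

i=0: (i + s[i]) mod n = (0 + 2) mod 4 = 2
i=1: (i + s[i]) mod n = (1 + 4) mod 4 = 1
i=2: (i + s[i]) mod n = (2 + 6) mod 4 = 0
i=3: (i + s[i]) mod n = (3 + 8) mod 4 = 3
Residues: [2, 1, 0, 3], distinct: True

Answer: valid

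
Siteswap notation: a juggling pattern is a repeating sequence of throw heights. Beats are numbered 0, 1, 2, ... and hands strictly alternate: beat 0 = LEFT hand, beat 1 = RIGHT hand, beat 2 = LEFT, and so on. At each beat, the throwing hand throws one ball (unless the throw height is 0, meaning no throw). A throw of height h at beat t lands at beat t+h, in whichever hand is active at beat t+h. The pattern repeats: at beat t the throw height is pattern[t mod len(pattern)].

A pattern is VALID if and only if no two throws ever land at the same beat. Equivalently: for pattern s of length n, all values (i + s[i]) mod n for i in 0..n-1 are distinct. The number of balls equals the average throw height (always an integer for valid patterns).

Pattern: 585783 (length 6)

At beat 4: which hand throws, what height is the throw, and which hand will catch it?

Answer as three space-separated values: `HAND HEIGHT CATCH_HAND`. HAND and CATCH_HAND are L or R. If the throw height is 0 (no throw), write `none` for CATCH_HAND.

Beat 4: 4 mod 2 = 0, so hand = L
Throw height = pattern[4 mod 6] = pattern[4] = 8
Lands at beat 4+8=12, 12 mod 2 = 0, so catch hand = L

Answer: L 8 L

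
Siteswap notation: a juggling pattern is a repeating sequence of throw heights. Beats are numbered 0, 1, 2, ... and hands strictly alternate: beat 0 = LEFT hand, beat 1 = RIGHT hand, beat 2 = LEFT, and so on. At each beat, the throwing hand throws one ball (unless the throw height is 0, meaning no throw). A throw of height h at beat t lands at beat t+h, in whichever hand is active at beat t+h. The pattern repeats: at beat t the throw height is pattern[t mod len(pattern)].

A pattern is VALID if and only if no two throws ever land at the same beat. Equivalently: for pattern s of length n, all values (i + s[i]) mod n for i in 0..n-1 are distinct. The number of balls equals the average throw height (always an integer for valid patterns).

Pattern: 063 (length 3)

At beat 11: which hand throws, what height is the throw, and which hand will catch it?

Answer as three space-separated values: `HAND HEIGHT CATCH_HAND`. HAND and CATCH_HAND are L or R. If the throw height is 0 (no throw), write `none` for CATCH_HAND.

Answer: R 3 L

Derivation:
Beat 11: 11 mod 2 = 1, so hand = R
Throw height = pattern[11 mod 3] = pattern[2] = 3
Lands at beat 11+3=14, 14 mod 2 = 0, so catch hand = L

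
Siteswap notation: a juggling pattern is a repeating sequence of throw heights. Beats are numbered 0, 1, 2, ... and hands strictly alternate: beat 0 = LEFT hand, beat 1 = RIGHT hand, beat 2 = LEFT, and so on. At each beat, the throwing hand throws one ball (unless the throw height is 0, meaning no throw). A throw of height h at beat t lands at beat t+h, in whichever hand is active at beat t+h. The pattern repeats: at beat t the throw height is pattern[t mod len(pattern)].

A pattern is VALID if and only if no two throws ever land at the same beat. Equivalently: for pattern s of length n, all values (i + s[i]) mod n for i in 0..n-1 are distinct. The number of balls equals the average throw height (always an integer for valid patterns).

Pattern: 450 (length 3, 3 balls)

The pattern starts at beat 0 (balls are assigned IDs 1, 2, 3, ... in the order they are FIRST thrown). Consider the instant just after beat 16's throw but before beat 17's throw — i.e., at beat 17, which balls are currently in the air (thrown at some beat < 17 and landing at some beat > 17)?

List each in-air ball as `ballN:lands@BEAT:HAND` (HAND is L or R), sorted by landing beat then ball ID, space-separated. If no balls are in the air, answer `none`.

Answer: ball1:lands@18:L ball2:lands@19:R ball3:lands@21:R

Derivation:
Beat 0 (L): throw ball1 h=4 -> lands@4:L; in-air after throw: [b1@4:L]
Beat 1 (R): throw ball2 h=5 -> lands@6:L; in-air after throw: [b1@4:L b2@6:L]
Beat 3 (R): throw ball3 h=4 -> lands@7:R; in-air after throw: [b1@4:L b2@6:L b3@7:R]
Beat 4 (L): throw ball1 h=5 -> lands@9:R; in-air after throw: [b2@6:L b3@7:R b1@9:R]
Beat 6 (L): throw ball2 h=4 -> lands@10:L; in-air after throw: [b3@7:R b1@9:R b2@10:L]
Beat 7 (R): throw ball3 h=5 -> lands@12:L; in-air after throw: [b1@9:R b2@10:L b3@12:L]
Beat 9 (R): throw ball1 h=4 -> lands@13:R; in-air after throw: [b2@10:L b3@12:L b1@13:R]
Beat 10 (L): throw ball2 h=5 -> lands@15:R; in-air after throw: [b3@12:L b1@13:R b2@15:R]
Beat 12 (L): throw ball3 h=4 -> lands@16:L; in-air after throw: [b1@13:R b2@15:R b3@16:L]
Beat 13 (R): throw ball1 h=5 -> lands@18:L; in-air after throw: [b2@15:R b3@16:L b1@18:L]
Beat 15 (R): throw ball2 h=4 -> lands@19:R; in-air after throw: [b3@16:L b1@18:L b2@19:R]
Beat 16 (L): throw ball3 h=5 -> lands@21:R; in-air after throw: [b1@18:L b2@19:R b3@21:R]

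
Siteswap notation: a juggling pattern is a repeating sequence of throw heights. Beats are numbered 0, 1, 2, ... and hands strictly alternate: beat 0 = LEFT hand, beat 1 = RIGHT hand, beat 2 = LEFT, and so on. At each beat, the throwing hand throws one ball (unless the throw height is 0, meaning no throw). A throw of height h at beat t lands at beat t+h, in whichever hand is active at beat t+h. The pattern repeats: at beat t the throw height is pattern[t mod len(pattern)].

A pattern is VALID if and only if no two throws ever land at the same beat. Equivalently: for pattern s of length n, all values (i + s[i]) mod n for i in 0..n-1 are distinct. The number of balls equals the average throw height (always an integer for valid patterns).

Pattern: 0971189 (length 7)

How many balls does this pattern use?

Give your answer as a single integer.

Pattern = [0, 9, 7, 1, 1, 8, 9], length n = 7
  position 0: throw height = 0, running sum = 0
  position 1: throw height = 9, running sum = 9
  position 2: throw height = 7, running sum = 16
  position 3: throw height = 1, running sum = 17
  position 4: throw height = 1, running sum = 18
  position 5: throw height = 8, running sum = 26
  position 6: throw height = 9, running sum = 35
Total sum = 35; balls = sum / n = 35 / 7 = 5

Answer: 5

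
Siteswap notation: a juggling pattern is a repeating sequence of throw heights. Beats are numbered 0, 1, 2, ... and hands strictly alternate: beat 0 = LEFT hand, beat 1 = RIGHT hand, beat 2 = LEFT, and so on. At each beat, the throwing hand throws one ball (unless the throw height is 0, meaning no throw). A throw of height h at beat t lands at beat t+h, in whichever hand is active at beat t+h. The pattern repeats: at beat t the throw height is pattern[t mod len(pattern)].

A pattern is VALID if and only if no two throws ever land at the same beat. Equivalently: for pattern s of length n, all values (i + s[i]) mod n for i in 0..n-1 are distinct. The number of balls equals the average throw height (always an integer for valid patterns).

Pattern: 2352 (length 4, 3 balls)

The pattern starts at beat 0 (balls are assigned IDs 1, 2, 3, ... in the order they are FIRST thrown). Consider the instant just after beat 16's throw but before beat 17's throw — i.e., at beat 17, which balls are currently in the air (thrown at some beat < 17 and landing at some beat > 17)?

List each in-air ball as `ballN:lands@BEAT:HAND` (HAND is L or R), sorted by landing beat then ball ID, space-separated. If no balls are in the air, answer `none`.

Answer: ball2:lands@18:L ball1:lands@19:R

Derivation:
Beat 0 (L): throw ball1 h=2 -> lands@2:L; in-air after throw: [b1@2:L]
Beat 1 (R): throw ball2 h=3 -> lands@4:L; in-air after throw: [b1@2:L b2@4:L]
Beat 2 (L): throw ball1 h=5 -> lands@7:R; in-air after throw: [b2@4:L b1@7:R]
Beat 3 (R): throw ball3 h=2 -> lands@5:R; in-air after throw: [b2@4:L b3@5:R b1@7:R]
Beat 4 (L): throw ball2 h=2 -> lands@6:L; in-air after throw: [b3@5:R b2@6:L b1@7:R]
Beat 5 (R): throw ball3 h=3 -> lands@8:L; in-air after throw: [b2@6:L b1@7:R b3@8:L]
Beat 6 (L): throw ball2 h=5 -> lands@11:R; in-air after throw: [b1@7:R b3@8:L b2@11:R]
Beat 7 (R): throw ball1 h=2 -> lands@9:R; in-air after throw: [b3@8:L b1@9:R b2@11:R]
Beat 8 (L): throw ball3 h=2 -> lands@10:L; in-air after throw: [b1@9:R b3@10:L b2@11:R]
Beat 9 (R): throw ball1 h=3 -> lands@12:L; in-air after throw: [b3@10:L b2@11:R b1@12:L]
Beat 10 (L): throw ball3 h=5 -> lands@15:R; in-air after throw: [b2@11:R b1@12:L b3@15:R]
Beat 11 (R): throw ball2 h=2 -> lands@13:R; in-air after throw: [b1@12:L b2@13:R b3@15:R]
Beat 12 (L): throw ball1 h=2 -> lands@14:L; in-air after throw: [b2@13:R b1@14:L b3@15:R]
Beat 13 (R): throw ball2 h=3 -> lands@16:L; in-air after throw: [b1@14:L b3@15:R b2@16:L]
Beat 14 (L): throw ball1 h=5 -> lands@19:R; in-air after throw: [b3@15:R b2@16:L b1@19:R]
Beat 15 (R): throw ball3 h=2 -> lands@17:R; in-air after throw: [b2@16:L b3@17:R b1@19:R]
Beat 16 (L): throw ball2 h=2 -> lands@18:L; in-air after throw: [b3@17:R b2@18:L b1@19:R]
Beat 17 (R): throw ball3 h=3 -> lands@20:L; in-air after throw: [b2@18:L b1@19:R b3@20:L]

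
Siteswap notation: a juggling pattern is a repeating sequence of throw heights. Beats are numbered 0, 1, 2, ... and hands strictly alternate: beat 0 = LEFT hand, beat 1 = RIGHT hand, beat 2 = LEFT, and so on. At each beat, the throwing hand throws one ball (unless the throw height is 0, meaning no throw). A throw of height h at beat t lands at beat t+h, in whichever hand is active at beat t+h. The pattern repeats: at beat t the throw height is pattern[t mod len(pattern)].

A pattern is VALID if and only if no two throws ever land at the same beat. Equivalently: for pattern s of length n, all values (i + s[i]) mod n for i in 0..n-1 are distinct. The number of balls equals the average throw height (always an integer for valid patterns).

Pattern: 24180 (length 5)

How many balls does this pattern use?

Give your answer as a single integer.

Pattern = [2, 4, 1, 8, 0], length n = 5
  position 0: throw height = 2, running sum = 2
  position 1: throw height = 4, running sum = 6
  position 2: throw height = 1, running sum = 7
  position 3: throw height = 8, running sum = 15
  position 4: throw height = 0, running sum = 15
Total sum = 15; balls = sum / n = 15 / 5 = 3

Answer: 3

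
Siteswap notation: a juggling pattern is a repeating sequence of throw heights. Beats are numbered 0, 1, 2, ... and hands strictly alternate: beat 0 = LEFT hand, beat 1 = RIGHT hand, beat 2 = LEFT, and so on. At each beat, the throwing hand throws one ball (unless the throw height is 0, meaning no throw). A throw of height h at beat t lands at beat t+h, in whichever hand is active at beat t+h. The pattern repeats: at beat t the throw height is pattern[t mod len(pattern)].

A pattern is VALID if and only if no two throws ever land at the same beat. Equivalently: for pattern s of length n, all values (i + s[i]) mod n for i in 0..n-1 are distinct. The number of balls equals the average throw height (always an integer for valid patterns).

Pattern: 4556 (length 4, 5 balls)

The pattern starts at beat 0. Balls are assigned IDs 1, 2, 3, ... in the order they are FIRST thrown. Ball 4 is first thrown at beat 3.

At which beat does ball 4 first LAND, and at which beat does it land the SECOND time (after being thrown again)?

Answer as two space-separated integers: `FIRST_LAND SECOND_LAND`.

Beat 0 (L): throw ball1 h=4 -> lands@4:L; in-air after throw: [b1@4:L]
Beat 1 (R): throw ball2 h=5 -> lands@6:L; in-air after throw: [b1@4:L b2@6:L]
Beat 2 (L): throw ball3 h=5 -> lands@7:R; in-air after throw: [b1@4:L b2@6:L b3@7:R]
Beat 3 (R): throw ball4 h=6 -> lands@9:R; in-air after throw: [b1@4:L b2@6:L b3@7:R b4@9:R]
Beat 4 (L): throw ball1 h=4 -> lands@8:L; in-air after throw: [b2@6:L b3@7:R b1@8:L b4@9:R]
Beat 5 (R): throw ball5 h=5 -> lands@10:L; in-air after throw: [b2@6:L b3@7:R b1@8:L b4@9:R b5@10:L]
Beat 6 (L): throw ball2 h=5 -> lands@11:R; in-air after throw: [b3@7:R b1@8:L b4@9:R b5@10:L b2@11:R]
Beat 7 (R): throw ball3 h=6 -> lands@13:R; in-air after throw: [b1@8:L b4@9:R b5@10:L b2@11:R b3@13:R]
Beat 8 (L): throw ball1 h=4 -> lands@12:L; in-air after throw: [b4@9:R b5@10:L b2@11:R b1@12:L b3@13:R]
Beat 9 (R): throw ball4 h=5 -> lands@14:L; in-air after throw: [b5@10:L b2@11:R b1@12:L b3@13:R b4@14:L]
Beat 10 (L): throw ball5 h=5 -> lands@15:R; in-air after throw: [b2@11:R b1@12:L b3@13:R b4@14:L b5@15:R]
Beat 11 (R): throw ball2 h=6 -> lands@17:R; in-air after throw: [b1@12:L b3@13:R b4@14:L b5@15:R b2@17:R]
Beat 12 (L): throw ball1 h=4 -> lands@16:L; in-air after throw: [b3@13:R b4@14:L b5@15:R b1@16:L b2@17:R]
Beat 13 (R): throw ball3 h=5 -> lands@18:L; in-air after throw: [b4@14:L b5@15:R b1@16:L b2@17:R b3@18:L]
Beat 14 (L): throw ball4 h=5 -> lands@19:R; in-air after throw: [b5@15:R b1@16:L b2@17:R b3@18:L b4@19:R]
Ball 4: thrown@3 h=6 -> first land @9; rethrown@9 h=5 -> second land @14

Answer: 9 14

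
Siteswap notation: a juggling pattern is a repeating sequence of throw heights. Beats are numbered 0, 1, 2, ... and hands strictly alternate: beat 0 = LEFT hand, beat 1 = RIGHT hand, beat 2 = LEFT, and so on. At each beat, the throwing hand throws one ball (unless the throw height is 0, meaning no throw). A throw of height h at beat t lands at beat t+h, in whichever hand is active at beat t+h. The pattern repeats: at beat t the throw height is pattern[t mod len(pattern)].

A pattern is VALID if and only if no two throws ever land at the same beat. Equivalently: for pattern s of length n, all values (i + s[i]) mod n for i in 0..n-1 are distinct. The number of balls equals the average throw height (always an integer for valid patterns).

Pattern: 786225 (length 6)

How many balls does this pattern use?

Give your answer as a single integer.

Pattern = [7, 8, 6, 2, 2, 5], length n = 6
  position 0: throw height = 7, running sum = 7
  position 1: throw height = 8, running sum = 15
  position 2: throw height = 6, running sum = 21
  position 3: throw height = 2, running sum = 23
  position 4: throw height = 2, running sum = 25
  position 5: throw height = 5, running sum = 30
Total sum = 30; balls = sum / n = 30 / 6 = 5

Answer: 5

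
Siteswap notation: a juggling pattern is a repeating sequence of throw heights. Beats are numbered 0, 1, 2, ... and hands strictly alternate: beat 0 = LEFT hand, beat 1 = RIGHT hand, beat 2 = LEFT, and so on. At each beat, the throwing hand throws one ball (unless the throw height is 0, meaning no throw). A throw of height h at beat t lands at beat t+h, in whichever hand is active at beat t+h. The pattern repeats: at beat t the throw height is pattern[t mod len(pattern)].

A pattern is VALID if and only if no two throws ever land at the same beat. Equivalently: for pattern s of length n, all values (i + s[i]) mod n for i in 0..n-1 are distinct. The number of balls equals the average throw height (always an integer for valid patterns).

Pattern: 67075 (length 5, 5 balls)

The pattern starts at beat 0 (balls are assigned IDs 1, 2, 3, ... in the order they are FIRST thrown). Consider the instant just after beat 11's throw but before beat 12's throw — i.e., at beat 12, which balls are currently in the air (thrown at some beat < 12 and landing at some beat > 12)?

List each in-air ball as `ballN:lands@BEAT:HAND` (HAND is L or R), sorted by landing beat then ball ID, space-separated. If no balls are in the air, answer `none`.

Beat 0 (L): throw ball1 h=6 -> lands@6:L; in-air after throw: [b1@6:L]
Beat 1 (R): throw ball2 h=7 -> lands@8:L; in-air after throw: [b1@6:L b2@8:L]
Beat 3 (R): throw ball3 h=7 -> lands@10:L; in-air after throw: [b1@6:L b2@8:L b3@10:L]
Beat 4 (L): throw ball4 h=5 -> lands@9:R; in-air after throw: [b1@6:L b2@8:L b4@9:R b3@10:L]
Beat 5 (R): throw ball5 h=6 -> lands@11:R; in-air after throw: [b1@6:L b2@8:L b4@9:R b3@10:L b5@11:R]
Beat 6 (L): throw ball1 h=7 -> lands@13:R; in-air after throw: [b2@8:L b4@9:R b3@10:L b5@11:R b1@13:R]
Beat 8 (L): throw ball2 h=7 -> lands@15:R; in-air after throw: [b4@9:R b3@10:L b5@11:R b1@13:R b2@15:R]
Beat 9 (R): throw ball4 h=5 -> lands@14:L; in-air after throw: [b3@10:L b5@11:R b1@13:R b4@14:L b2@15:R]
Beat 10 (L): throw ball3 h=6 -> lands@16:L; in-air after throw: [b5@11:R b1@13:R b4@14:L b2@15:R b3@16:L]
Beat 11 (R): throw ball5 h=7 -> lands@18:L; in-air after throw: [b1@13:R b4@14:L b2@15:R b3@16:L b5@18:L]

Answer: ball1:lands@13:R ball4:lands@14:L ball2:lands@15:R ball3:lands@16:L ball5:lands@18:L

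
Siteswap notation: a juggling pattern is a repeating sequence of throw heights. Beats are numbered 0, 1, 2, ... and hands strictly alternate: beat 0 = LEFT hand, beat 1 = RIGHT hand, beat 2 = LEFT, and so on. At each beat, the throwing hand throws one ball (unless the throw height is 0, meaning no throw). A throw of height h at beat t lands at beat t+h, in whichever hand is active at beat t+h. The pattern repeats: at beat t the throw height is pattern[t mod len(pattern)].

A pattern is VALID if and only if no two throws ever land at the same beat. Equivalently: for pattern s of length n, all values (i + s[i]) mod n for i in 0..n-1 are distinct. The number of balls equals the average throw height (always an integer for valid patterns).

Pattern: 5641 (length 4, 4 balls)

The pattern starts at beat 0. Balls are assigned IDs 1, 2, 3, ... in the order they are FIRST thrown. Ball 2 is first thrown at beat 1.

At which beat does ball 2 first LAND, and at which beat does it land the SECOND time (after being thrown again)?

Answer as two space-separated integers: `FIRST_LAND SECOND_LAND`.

Answer: 7 8

Derivation:
Beat 0 (L): throw ball1 h=5 -> lands@5:R; in-air after throw: [b1@5:R]
Beat 1 (R): throw ball2 h=6 -> lands@7:R; in-air after throw: [b1@5:R b2@7:R]
Beat 2 (L): throw ball3 h=4 -> lands@6:L; in-air after throw: [b1@5:R b3@6:L b2@7:R]
Beat 3 (R): throw ball4 h=1 -> lands@4:L; in-air after throw: [b4@4:L b1@5:R b3@6:L b2@7:R]
Beat 4 (L): throw ball4 h=5 -> lands@9:R; in-air after throw: [b1@5:R b3@6:L b2@7:R b4@9:R]
Beat 5 (R): throw ball1 h=6 -> lands@11:R; in-air after throw: [b3@6:L b2@7:R b4@9:R b1@11:R]
Beat 6 (L): throw ball3 h=4 -> lands@10:L; in-air after throw: [b2@7:R b4@9:R b3@10:L b1@11:R]
Beat 7 (R): throw ball2 h=1 -> lands@8:L; in-air after throw: [b2@8:L b4@9:R b3@10:L b1@11:R]
Beat 8 (L): throw ball2 h=5 -> lands@13:R; in-air after throw: [b4@9:R b3@10:L b1@11:R b2@13:R]
Ball 2: thrown@1 h=6 -> first land @7; rethrown@7 h=1 -> second land @8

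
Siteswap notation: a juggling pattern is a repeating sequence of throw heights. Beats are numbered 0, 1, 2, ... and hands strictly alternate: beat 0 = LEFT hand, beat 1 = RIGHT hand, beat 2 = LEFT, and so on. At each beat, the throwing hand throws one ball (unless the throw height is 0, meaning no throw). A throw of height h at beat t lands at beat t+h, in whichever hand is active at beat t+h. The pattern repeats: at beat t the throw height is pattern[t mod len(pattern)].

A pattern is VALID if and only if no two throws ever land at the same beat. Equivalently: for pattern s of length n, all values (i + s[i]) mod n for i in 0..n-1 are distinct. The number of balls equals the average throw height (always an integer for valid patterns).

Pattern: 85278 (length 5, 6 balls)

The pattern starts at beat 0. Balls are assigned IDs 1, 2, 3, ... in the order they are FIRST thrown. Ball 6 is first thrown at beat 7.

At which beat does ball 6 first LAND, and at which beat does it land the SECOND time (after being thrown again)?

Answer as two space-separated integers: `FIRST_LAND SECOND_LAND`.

Answer: 9 17

Derivation:
Beat 0 (L): throw ball1 h=8 -> lands@8:L; in-air after throw: [b1@8:L]
Beat 1 (R): throw ball2 h=5 -> lands@6:L; in-air after throw: [b2@6:L b1@8:L]
Beat 2 (L): throw ball3 h=2 -> lands@4:L; in-air after throw: [b3@4:L b2@6:L b1@8:L]
Beat 3 (R): throw ball4 h=7 -> lands@10:L; in-air after throw: [b3@4:L b2@6:L b1@8:L b4@10:L]
Beat 4 (L): throw ball3 h=8 -> lands@12:L; in-air after throw: [b2@6:L b1@8:L b4@10:L b3@12:L]
Beat 5 (R): throw ball5 h=8 -> lands@13:R; in-air after throw: [b2@6:L b1@8:L b4@10:L b3@12:L b5@13:R]
Beat 6 (L): throw ball2 h=5 -> lands@11:R; in-air after throw: [b1@8:L b4@10:L b2@11:R b3@12:L b5@13:R]
Beat 7 (R): throw ball6 h=2 -> lands@9:R; in-air after throw: [b1@8:L b6@9:R b4@10:L b2@11:R b3@12:L b5@13:R]
Beat 8 (L): throw ball1 h=7 -> lands@15:R; in-air after throw: [b6@9:R b4@10:L b2@11:R b3@12:L b5@13:R b1@15:R]
Beat 9 (R): throw ball6 h=8 -> lands@17:R; in-air after throw: [b4@10:L b2@11:R b3@12:L b5@13:R b1@15:R b6@17:R]
Beat 10 (L): throw ball4 h=8 -> lands@18:L; in-air after throw: [b2@11:R b3@12:L b5@13:R b1@15:R b6@17:R b4@18:L]
Beat 11 (R): throw ball2 h=5 -> lands@16:L; in-air after throw: [b3@12:L b5@13:R b1@15:R b2@16:L b6@17:R b4@18:L]
Ball 6: thrown@7 h=2 -> first land @9; rethrown@9 h=8 -> second land @17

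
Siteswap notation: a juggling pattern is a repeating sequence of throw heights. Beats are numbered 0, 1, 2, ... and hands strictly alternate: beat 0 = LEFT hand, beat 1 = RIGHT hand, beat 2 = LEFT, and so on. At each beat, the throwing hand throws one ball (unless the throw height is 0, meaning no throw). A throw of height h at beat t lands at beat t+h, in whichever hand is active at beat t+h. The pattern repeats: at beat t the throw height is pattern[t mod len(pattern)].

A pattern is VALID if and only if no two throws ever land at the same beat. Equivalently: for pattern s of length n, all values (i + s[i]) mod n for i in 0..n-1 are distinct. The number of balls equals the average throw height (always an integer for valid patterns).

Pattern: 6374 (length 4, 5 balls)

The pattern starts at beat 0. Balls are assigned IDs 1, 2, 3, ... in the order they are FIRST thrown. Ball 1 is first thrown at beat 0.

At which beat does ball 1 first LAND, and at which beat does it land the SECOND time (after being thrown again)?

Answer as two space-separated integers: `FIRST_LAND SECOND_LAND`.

Answer: 6 13

Derivation:
Beat 0 (L): throw ball1 h=6 -> lands@6:L; in-air after throw: [b1@6:L]
Beat 1 (R): throw ball2 h=3 -> lands@4:L; in-air after throw: [b2@4:L b1@6:L]
Beat 2 (L): throw ball3 h=7 -> lands@9:R; in-air after throw: [b2@4:L b1@6:L b3@9:R]
Beat 3 (R): throw ball4 h=4 -> lands@7:R; in-air after throw: [b2@4:L b1@6:L b4@7:R b3@9:R]
Beat 4 (L): throw ball2 h=6 -> lands@10:L; in-air after throw: [b1@6:L b4@7:R b3@9:R b2@10:L]
Beat 5 (R): throw ball5 h=3 -> lands@8:L; in-air after throw: [b1@6:L b4@7:R b5@8:L b3@9:R b2@10:L]
Beat 6 (L): throw ball1 h=7 -> lands@13:R; in-air after throw: [b4@7:R b5@8:L b3@9:R b2@10:L b1@13:R]
Beat 7 (R): throw ball4 h=4 -> lands@11:R; in-air after throw: [b5@8:L b3@9:R b2@10:L b4@11:R b1@13:R]
Beat 8 (L): throw ball5 h=6 -> lands@14:L; in-air after throw: [b3@9:R b2@10:L b4@11:R b1@13:R b5@14:L]
Beat 9 (R): throw ball3 h=3 -> lands@12:L; in-air after throw: [b2@10:L b4@11:R b3@12:L b1@13:R b5@14:L]
Beat 10 (L): throw ball2 h=7 -> lands@17:R; in-air after throw: [b4@11:R b3@12:L b1@13:R b5@14:L b2@17:R]
Beat 11 (R): throw ball4 h=4 -> lands@15:R; in-air after throw: [b3@12:L b1@13:R b5@14:L b4@15:R b2@17:R]
Beat 12 (L): throw ball3 h=6 -> lands@18:L; in-air after throw: [b1@13:R b5@14:L b4@15:R b2@17:R b3@18:L]
Beat 13 (R): throw ball1 h=3 -> lands@16:L; in-air after throw: [b5@14:L b4@15:R b1@16:L b2@17:R b3@18:L]
Ball 1: thrown@0 h=6 -> first land @6; rethrown@6 h=7 -> second land @13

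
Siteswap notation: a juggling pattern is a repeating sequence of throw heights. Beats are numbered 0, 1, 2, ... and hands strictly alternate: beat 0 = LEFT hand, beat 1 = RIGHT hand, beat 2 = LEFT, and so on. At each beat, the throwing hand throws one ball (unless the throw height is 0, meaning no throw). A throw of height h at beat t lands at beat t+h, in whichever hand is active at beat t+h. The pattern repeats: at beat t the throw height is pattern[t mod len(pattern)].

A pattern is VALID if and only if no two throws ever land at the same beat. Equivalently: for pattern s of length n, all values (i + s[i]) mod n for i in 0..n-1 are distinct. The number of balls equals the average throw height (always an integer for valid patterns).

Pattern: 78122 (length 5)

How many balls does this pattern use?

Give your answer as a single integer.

Pattern = [7, 8, 1, 2, 2], length n = 5
  position 0: throw height = 7, running sum = 7
  position 1: throw height = 8, running sum = 15
  position 2: throw height = 1, running sum = 16
  position 3: throw height = 2, running sum = 18
  position 4: throw height = 2, running sum = 20
Total sum = 20; balls = sum / n = 20 / 5 = 4

Answer: 4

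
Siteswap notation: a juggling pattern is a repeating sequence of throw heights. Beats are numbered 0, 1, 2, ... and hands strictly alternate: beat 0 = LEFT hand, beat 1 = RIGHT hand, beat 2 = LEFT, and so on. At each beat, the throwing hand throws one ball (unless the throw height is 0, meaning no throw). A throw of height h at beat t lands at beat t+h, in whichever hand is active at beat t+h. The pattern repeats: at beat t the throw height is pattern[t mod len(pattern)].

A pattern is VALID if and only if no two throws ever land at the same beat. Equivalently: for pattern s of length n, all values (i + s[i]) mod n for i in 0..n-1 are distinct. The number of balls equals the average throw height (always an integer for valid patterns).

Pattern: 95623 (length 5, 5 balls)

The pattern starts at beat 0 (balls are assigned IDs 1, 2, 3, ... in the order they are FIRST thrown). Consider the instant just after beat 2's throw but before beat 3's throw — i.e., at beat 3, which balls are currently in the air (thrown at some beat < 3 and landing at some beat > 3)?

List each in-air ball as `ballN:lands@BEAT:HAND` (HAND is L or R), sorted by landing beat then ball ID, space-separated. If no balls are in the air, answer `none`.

Beat 0 (L): throw ball1 h=9 -> lands@9:R; in-air after throw: [b1@9:R]
Beat 1 (R): throw ball2 h=5 -> lands@6:L; in-air after throw: [b2@6:L b1@9:R]
Beat 2 (L): throw ball3 h=6 -> lands@8:L; in-air after throw: [b2@6:L b3@8:L b1@9:R]
Beat 3 (R): throw ball4 h=2 -> lands@5:R; in-air after throw: [b4@5:R b2@6:L b3@8:L b1@9:R]

Answer: ball2:lands@6:L ball3:lands@8:L ball1:lands@9:R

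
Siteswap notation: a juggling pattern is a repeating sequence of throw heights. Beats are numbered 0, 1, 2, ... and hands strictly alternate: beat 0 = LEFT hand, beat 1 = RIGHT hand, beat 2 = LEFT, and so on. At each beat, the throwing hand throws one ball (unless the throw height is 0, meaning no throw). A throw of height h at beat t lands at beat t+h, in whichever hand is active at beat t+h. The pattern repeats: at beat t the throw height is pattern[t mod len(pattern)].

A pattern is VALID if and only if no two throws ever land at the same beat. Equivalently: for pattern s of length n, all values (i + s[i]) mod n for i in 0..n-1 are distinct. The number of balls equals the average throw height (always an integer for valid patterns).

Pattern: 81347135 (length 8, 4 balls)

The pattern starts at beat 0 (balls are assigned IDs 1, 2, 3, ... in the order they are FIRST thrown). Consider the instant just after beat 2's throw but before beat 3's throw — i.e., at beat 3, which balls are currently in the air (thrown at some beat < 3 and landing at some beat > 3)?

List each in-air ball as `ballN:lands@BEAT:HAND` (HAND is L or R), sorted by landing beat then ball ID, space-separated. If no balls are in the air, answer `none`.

Answer: ball2:lands@5:R ball1:lands@8:L

Derivation:
Beat 0 (L): throw ball1 h=8 -> lands@8:L; in-air after throw: [b1@8:L]
Beat 1 (R): throw ball2 h=1 -> lands@2:L; in-air after throw: [b2@2:L b1@8:L]
Beat 2 (L): throw ball2 h=3 -> lands@5:R; in-air after throw: [b2@5:R b1@8:L]
Beat 3 (R): throw ball3 h=4 -> lands@7:R; in-air after throw: [b2@5:R b3@7:R b1@8:L]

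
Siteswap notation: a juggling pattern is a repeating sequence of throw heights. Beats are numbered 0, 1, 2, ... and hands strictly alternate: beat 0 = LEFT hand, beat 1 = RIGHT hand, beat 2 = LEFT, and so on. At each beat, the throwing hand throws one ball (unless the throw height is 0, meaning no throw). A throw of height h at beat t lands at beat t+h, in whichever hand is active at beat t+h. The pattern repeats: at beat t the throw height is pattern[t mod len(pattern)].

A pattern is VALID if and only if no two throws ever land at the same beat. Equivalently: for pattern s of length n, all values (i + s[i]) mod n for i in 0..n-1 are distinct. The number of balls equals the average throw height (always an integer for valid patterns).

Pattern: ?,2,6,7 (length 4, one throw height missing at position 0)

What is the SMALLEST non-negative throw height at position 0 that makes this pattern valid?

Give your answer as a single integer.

Answer: 1

Derivation:
i=0: s[i]=? (unknown)
i=1: (1 + 2) mod 4 = 3
i=2: (2 + 6) mod 4 = 0
i=3: (3 + 7) mod 4 = 2
Known residues: [0, 2, 3]; need a permutation of 0..3, so missing residue r = 1
Need (0 + s) mod 4 = 1; smallest s = (1 - 0) mod 4 = 1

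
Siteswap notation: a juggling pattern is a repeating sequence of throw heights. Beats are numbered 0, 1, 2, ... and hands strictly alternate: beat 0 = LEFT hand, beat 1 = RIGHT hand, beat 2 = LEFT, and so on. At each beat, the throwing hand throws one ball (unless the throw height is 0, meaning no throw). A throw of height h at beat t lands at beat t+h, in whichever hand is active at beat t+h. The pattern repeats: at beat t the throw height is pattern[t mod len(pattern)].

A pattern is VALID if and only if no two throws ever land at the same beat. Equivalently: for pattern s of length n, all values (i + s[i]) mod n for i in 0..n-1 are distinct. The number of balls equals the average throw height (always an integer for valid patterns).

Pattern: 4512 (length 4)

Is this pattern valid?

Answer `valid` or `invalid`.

Answer: valid

Derivation:
i=0: (i + s[i]) mod n = (0 + 4) mod 4 = 0
i=1: (i + s[i]) mod n = (1 + 5) mod 4 = 2
i=2: (i + s[i]) mod n = (2 + 1) mod 4 = 3
i=3: (i + s[i]) mod n = (3 + 2) mod 4 = 1
Residues: [0, 2, 3, 1], distinct: True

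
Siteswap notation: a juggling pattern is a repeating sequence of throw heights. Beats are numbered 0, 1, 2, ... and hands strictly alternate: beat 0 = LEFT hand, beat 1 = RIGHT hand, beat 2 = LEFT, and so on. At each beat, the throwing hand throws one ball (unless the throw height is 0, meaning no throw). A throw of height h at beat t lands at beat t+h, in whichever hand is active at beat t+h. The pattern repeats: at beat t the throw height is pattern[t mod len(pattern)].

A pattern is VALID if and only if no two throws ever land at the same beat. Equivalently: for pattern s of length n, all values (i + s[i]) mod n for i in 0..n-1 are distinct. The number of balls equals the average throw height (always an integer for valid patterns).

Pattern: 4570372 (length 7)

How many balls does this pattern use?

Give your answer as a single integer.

Answer: 4

Derivation:
Pattern = [4, 5, 7, 0, 3, 7, 2], length n = 7
  position 0: throw height = 4, running sum = 4
  position 1: throw height = 5, running sum = 9
  position 2: throw height = 7, running sum = 16
  position 3: throw height = 0, running sum = 16
  position 4: throw height = 3, running sum = 19
  position 5: throw height = 7, running sum = 26
  position 6: throw height = 2, running sum = 28
Total sum = 28; balls = sum / n = 28 / 7 = 4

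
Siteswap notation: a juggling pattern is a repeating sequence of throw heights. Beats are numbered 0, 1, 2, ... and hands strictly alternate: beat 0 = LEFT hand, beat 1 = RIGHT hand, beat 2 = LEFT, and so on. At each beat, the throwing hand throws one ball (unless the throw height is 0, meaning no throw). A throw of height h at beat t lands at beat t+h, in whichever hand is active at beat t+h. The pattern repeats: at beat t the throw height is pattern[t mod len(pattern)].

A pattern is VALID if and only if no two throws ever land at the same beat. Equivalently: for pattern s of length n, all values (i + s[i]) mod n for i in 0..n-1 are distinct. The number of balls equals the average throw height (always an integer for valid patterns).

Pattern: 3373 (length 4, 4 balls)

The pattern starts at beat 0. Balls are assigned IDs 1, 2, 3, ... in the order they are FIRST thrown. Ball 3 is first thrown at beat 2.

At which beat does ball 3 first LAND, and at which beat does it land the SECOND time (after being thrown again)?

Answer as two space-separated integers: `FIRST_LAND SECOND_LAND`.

Beat 0 (L): throw ball1 h=3 -> lands@3:R; in-air after throw: [b1@3:R]
Beat 1 (R): throw ball2 h=3 -> lands@4:L; in-air after throw: [b1@3:R b2@4:L]
Beat 2 (L): throw ball3 h=7 -> lands@9:R; in-air after throw: [b1@3:R b2@4:L b3@9:R]
Beat 3 (R): throw ball1 h=3 -> lands@6:L; in-air after throw: [b2@4:L b1@6:L b3@9:R]
Beat 4 (L): throw ball2 h=3 -> lands@7:R; in-air after throw: [b1@6:L b2@7:R b3@9:R]
Beat 5 (R): throw ball4 h=3 -> lands@8:L; in-air after throw: [b1@6:L b2@7:R b4@8:L b3@9:R]
Beat 6 (L): throw ball1 h=7 -> lands@13:R; in-air after throw: [b2@7:R b4@8:L b3@9:R b1@13:R]
Beat 7 (R): throw ball2 h=3 -> lands@10:L; in-air after throw: [b4@8:L b3@9:R b2@10:L b1@13:R]
Beat 8 (L): throw ball4 h=3 -> lands@11:R; in-air after throw: [b3@9:R b2@10:L b4@11:R b1@13:R]
Beat 9 (R): throw ball3 h=3 -> lands@12:L; in-air after throw: [b2@10:L b4@11:R b3@12:L b1@13:R]
Beat 10 (L): throw ball2 h=7 -> lands@17:R; in-air after throw: [b4@11:R b3@12:L b1@13:R b2@17:R]
Beat 11 (R): throw ball4 h=3 -> lands@14:L; in-air after throw: [b3@12:L b1@13:R b4@14:L b2@17:R]
Beat 12 (L): throw ball3 h=3 -> lands@15:R; in-air after throw: [b1@13:R b4@14:L b3@15:R b2@17:R]
Ball 3: thrown@2 h=7 -> first land @9; rethrown@9 h=3 -> second land @12

Answer: 9 12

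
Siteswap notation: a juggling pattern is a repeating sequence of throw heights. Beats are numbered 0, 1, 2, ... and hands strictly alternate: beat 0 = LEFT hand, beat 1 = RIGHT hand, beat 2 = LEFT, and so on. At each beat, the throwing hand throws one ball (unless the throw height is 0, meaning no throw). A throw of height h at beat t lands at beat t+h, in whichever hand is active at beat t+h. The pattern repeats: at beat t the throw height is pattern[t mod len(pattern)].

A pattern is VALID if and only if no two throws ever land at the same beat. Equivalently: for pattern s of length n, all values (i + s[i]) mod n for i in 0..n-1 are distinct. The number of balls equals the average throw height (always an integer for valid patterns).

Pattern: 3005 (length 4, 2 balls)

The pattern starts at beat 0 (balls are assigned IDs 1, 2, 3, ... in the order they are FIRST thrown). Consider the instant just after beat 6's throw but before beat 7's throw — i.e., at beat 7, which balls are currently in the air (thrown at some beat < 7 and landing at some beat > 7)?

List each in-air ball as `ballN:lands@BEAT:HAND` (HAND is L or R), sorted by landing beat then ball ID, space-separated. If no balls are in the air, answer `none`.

Answer: ball1:lands@8:L

Derivation:
Beat 0 (L): throw ball1 h=3 -> lands@3:R; in-air after throw: [b1@3:R]
Beat 3 (R): throw ball1 h=5 -> lands@8:L; in-air after throw: [b1@8:L]
Beat 4 (L): throw ball2 h=3 -> lands@7:R; in-air after throw: [b2@7:R b1@8:L]
Beat 7 (R): throw ball2 h=5 -> lands@12:L; in-air after throw: [b1@8:L b2@12:L]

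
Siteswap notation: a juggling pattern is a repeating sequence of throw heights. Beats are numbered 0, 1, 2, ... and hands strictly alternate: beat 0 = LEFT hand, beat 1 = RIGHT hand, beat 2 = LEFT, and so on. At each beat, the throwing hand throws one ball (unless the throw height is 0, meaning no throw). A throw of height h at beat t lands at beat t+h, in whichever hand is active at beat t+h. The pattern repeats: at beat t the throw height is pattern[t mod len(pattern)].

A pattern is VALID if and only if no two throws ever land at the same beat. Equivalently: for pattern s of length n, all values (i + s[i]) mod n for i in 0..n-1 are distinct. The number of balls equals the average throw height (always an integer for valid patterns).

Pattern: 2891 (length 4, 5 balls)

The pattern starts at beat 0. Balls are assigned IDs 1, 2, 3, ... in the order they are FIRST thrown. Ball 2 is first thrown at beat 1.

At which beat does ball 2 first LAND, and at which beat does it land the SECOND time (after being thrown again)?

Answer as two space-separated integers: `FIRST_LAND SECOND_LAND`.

Beat 0 (L): throw ball1 h=2 -> lands@2:L; in-air after throw: [b1@2:L]
Beat 1 (R): throw ball2 h=8 -> lands@9:R; in-air after throw: [b1@2:L b2@9:R]
Beat 2 (L): throw ball1 h=9 -> lands@11:R; in-air after throw: [b2@9:R b1@11:R]
Beat 3 (R): throw ball3 h=1 -> lands@4:L; in-air after throw: [b3@4:L b2@9:R b1@11:R]
Beat 4 (L): throw ball3 h=2 -> lands@6:L; in-air after throw: [b3@6:L b2@9:R b1@11:R]
Beat 5 (R): throw ball4 h=8 -> lands@13:R; in-air after throw: [b3@6:L b2@9:R b1@11:R b4@13:R]
Beat 6 (L): throw ball3 h=9 -> lands@15:R; in-air after throw: [b2@9:R b1@11:R b4@13:R b3@15:R]
Beat 7 (R): throw ball5 h=1 -> lands@8:L; in-air after throw: [b5@8:L b2@9:R b1@11:R b4@13:R b3@15:R]
Beat 8 (L): throw ball5 h=2 -> lands@10:L; in-air after throw: [b2@9:R b5@10:L b1@11:R b4@13:R b3@15:R]
Beat 9 (R): throw ball2 h=8 -> lands@17:R; in-air after throw: [b5@10:L b1@11:R b4@13:R b3@15:R b2@17:R]
Beat 10 (L): throw ball5 h=9 -> lands@19:R; in-air after throw: [b1@11:R b4@13:R b3@15:R b2@17:R b5@19:R]
Beat 11 (R): throw ball1 h=1 -> lands@12:L; in-air after throw: [b1@12:L b4@13:R b3@15:R b2@17:R b5@19:R]
Beat 12 (L): throw ball1 h=2 -> lands@14:L; in-air after throw: [b4@13:R b1@14:L b3@15:R b2@17:R b5@19:R]
Beat 13 (R): throw ball4 h=8 -> lands@21:R; in-air after throw: [b1@14:L b3@15:R b2@17:R b5@19:R b4@21:R]
Beat 14 (L): throw ball1 h=9 -> lands@23:R; in-air after throw: [b3@15:R b2@17:R b5@19:R b4@21:R b1@23:R]
Beat 15 (R): throw ball3 h=1 -> lands@16:L; in-air after throw: [b3@16:L b2@17:R b5@19:R b4@21:R b1@23:R]
Beat 16 (L): throw ball3 h=2 -> lands@18:L; in-air after throw: [b2@17:R b3@18:L b5@19:R b4@21:R b1@23:R]
Beat 17 (R): throw ball2 h=8 -> lands@25:R; in-air after throw: [b3@18:L b5@19:R b4@21:R b1@23:R b2@25:R]
Ball 2: thrown@1 h=8 -> first land @9; rethrown@9 h=8 -> second land @17

Answer: 9 17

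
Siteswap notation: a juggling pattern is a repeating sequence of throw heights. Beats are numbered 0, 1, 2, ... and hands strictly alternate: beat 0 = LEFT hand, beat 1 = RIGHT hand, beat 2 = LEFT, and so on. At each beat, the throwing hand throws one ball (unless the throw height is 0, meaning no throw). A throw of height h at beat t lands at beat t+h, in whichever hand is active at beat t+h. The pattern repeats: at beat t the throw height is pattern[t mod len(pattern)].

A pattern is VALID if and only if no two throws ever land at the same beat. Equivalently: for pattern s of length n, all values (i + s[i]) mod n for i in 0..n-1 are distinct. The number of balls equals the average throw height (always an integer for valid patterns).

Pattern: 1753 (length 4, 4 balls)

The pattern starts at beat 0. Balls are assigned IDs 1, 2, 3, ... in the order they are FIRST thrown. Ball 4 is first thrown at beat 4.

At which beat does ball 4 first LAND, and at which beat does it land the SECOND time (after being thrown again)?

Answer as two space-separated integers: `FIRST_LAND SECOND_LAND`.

Answer: 5 12

Derivation:
Beat 0 (L): throw ball1 h=1 -> lands@1:R; in-air after throw: [b1@1:R]
Beat 1 (R): throw ball1 h=7 -> lands@8:L; in-air after throw: [b1@8:L]
Beat 2 (L): throw ball2 h=5 -> lands@7:R; in-air after throw: [b2@7:R b1@8:L]
Beat 3 (R): throw ball3 h=3 -> lands@6:L; in-air after throw: [b3@6:L b2@7:R b1@8:L]
Beat 4 (L): throw ball4 h=1 -> lands@5:R; in-air after throw: [b4@5:R b3@6:L b2@7:R b1@8:L]
Beat 5 (R): throw ball4 h=7 -> lands@12:L; in-air after throw: [b3@6:L b2@7:R b1@8:L b4@12:L]
Beat 6 (L): throw ball3 h=5 -> lands@11:R; in-air after throw: [b2@7:R b1@8:L b3@11:R b4@12:L]
Beat 7 (R): throw ball2 h=3 -> lands@10:L; in-air after throw: [b1@8:L b2@10:L b3@11:R b4@12:L]
Beat 8 (L): throw ball1 h=1 -> lands@9:R; in-air after throw: [b1@9:R b2@10:L b3@11:R b4@12:L]
Beat 9 (R): throw ball1 h=7 -> lands@16:L; in-air after throw: [b2@10:L b3@11:R b4@12:L b1@16:L]
Beat 10 (L): throw ball2 h=5 -> lands@15:R; in-air after throw: [b3@11:R b4@12:L b2@15:R b1@16:L]
Beat 11 (R): throw ball3 h=3 -> lands@14:L; in-air after throw: [b4@12:L b3@14:L b2@15:R b1@16:L]
Beat 12 (L): throw ball4 h=1 -> lands@13:R; in-air after throw: [b4@13:R b3@14:L b2@15:R b1@16:L]
Ball 4: thrown@4 h=1 -> first land @5; rethrown@5 h=7 -> second land @12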